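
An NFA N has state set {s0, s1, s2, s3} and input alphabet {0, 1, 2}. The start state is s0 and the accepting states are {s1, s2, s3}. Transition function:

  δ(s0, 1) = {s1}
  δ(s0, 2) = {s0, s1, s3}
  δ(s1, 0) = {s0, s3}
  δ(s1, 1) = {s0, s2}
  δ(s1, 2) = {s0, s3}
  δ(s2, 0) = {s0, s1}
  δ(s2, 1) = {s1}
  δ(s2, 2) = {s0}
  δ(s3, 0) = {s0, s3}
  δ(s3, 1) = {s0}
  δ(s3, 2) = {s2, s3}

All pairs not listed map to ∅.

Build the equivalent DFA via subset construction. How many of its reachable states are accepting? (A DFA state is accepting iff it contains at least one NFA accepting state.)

Start state of the DFA: {s0}.
{s0} --0--> ∅  [new]
{s0} --1--> {s1}  [new]
{s0} --2--> {s0, s1, s3}  [new]
∅ --0--> ∅  [seen]
∅ --1--> ∅  [seen]
∅ --2--> ∅  [seen]
{s1} --0--> {s0, s3}  [new]
{s1} --1--> {s0, s2}  [new]
{s1} --2--> {s0, s3}  [seen]
{s0, s1, s3} --0--> {s0, s3}  [seen]
{s0, s1, s3} --1--> {s0, s1, s2}  [new]
{s0, s1, s3} --2--> {s0, s1, s2, s3}  [new]
{s0, s3} --0--> {s0, s3}  [seen]
{s0, s3} --1--> {s0, s1}  [new]
{s0, s3} --2--> {s0, s1, s2, s3}  [seen]
{s0, s2} --0--> {s0, s1}  [seen]
{s0, s2} --1--> {s1}  [seen]
{s0, s2} --2--> {s0, s1, s3}  [seen]
{s0, s1, s2} --0--> {s0, s1, s3}  [seen]
{s0, s1, s2} --1--> {s0, s1, s2}  [seen]
{s0, s1, s2} --2--> {s0, s1, s3}  [seen]
{s0, s1, s2, s3} --0--> {s0, s1, s3}  [seen]
{s0, s1, s2, s3} --1--> {s0, s1, s2}  [seen]
{s0, s1, s2, s3} --2--> {s0, s1, s2, s3}  [seen]
{s0, s1} --0--> {s0, s3}  [seen]
{s0, s1} --1--> {s0, s1, s2}  [seen]
{s0, s1} --2--> {s0, s1, s3}  [seen]
Reachable DFA states: {s0}, ∅, {s1}, {s0, s1, s3}, {s0, s3}, {s0, s2}, {s0, s1, s2}, {s0, s1, s2, s3}, {s0, s1}.
Accepting DFA states (contain an NFA accepting state): {s1}, {s0, s1, s3}, {s0, s3}, {s0, s2}, {s0, s1, s2}, {s0, s1, s2, s3}, {s0, s1}.

7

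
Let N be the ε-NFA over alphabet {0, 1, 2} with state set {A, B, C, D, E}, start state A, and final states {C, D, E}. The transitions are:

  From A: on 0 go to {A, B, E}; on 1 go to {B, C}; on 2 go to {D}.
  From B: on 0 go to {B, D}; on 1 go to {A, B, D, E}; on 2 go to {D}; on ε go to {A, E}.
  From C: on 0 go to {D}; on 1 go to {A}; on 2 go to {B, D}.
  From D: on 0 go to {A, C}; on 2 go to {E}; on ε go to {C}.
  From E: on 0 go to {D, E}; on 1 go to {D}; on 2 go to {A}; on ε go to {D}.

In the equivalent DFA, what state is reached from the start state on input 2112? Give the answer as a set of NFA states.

{A, B, C, D, E}

Start: {A}.
δ(A,2) = {D}.
Union: {D}.
ε-closure gives {C, D}.
After 2: {C, D}.
δ(C,1) = {A}; δ(D,1) = ∅.
Union: {A}.
After 1: {A}.
δ(A,1) = {B, C}.
Union: {B, C}.
ε-closure gives {A, B, C, D, E}.
After 1: {A, B, C, D, E}.
δ(A,2) = {D}; δ(B,2) = {D}; δ(C,2) = {B, D}; δ(D,2) = {E}; δ(E,2) = {A}.
Union: {A, B, D, E}.
ε-closure gives {A, B, C, D, E}.
After 2: {A, B, C, D, E}.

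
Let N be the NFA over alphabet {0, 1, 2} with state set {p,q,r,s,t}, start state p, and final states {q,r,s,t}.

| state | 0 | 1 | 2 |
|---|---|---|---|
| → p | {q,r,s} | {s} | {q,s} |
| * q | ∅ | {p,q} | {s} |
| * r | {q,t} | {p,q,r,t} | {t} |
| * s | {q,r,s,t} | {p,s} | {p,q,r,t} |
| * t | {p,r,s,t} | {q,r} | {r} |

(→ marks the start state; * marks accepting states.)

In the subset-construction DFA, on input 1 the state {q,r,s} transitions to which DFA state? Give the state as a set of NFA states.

δ(q,1) = {p,q}; δ(r,1) = {p,q,r,t}; δ(s,1) = {p,s}.
Union: {p,q,r,s,t}.

{p,q,r,s,t}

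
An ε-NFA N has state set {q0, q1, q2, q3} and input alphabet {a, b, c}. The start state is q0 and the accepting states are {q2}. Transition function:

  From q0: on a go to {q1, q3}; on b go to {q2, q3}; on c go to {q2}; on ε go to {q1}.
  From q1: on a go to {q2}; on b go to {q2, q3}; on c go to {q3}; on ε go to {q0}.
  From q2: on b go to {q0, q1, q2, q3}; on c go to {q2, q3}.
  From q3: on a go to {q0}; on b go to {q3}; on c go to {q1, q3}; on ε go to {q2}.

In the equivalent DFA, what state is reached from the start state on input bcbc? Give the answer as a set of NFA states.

{q0, q1, q2, q3}

Start: {q0, q1}.
δ(q0,b) = {q2, q3}; δ(q1,b) = {q2, q3}.
Union: {q2, q3}.
After b: {q2, q3}.
δ(q2,c) = {q2, q3}; δ(q3,c) = {q1, q3}.
Union: {q1, q2, q3}.
ε-closure gives {q0, q1, q2, q3}.
After c: {q0, q1, q2, q3}.
δ(q0,b) = {q2, q3}; δ(q1,b) = {q2, q3}; δ(q2,b) = {q0, q1, q2, q3}; δ(q3,b) = {q3}.
Union: {q0, q1, q2, q3}.
After b: {q0, q1, q2, q3}.
δ(q0,c) = {q2}; δ(q1,c) = {q3}; δ(q2,c) = {q2, q3}; δ(q3,c) = {q1, q3}.
Union: {q1, q2, q3}.
ε-closure gives {q0, q1, q2, q3}.
After c: {q0, q1, q2, q3}.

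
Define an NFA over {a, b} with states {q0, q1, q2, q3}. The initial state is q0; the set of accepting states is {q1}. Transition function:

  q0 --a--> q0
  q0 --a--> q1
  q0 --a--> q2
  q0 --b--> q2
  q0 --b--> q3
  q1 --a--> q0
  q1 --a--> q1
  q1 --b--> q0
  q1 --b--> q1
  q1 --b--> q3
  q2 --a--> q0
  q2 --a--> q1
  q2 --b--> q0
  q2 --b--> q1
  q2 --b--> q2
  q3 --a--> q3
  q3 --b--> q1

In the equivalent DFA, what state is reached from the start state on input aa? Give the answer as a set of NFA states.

{q0, q1, q2}

Start: {q0}.
δ(q0,a) = {q0, q1, q2}.
Union: {q0, q1, q2}.
After a: {q0, q1, q2}.
δ(q0,a) = {q0, q1, q2}; δ(q1,a) = {q0, q1}; δ(q2,a) = {q0, q1}.
Union: {q0, q1, q2}.
After a: {q0, q1, q2}.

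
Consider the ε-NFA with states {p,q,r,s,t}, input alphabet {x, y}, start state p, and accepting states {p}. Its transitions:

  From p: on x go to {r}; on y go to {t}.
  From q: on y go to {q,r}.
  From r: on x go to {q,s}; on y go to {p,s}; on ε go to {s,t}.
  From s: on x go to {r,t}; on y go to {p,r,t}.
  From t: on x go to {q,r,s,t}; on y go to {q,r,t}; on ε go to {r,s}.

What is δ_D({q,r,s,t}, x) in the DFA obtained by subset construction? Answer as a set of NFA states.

δ(q,x) = ∅; δ(r,x) = {q,s}; δ(s,x) = {r,t}; δ(t,x) = {q,r,s,t}.
Union: {q,r,s,t}.

{q,r,s,t}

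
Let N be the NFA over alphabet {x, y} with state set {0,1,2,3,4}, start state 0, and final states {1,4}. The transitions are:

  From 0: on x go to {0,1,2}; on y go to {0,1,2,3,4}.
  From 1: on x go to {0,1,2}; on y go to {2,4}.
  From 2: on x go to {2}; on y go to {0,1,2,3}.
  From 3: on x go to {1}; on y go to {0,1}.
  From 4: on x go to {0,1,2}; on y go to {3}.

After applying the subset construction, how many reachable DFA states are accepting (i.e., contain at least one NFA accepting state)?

2

Start state of the DFA: {0}.
{0} --x--> {0,1,2}  [new]
{0} --y--> {0,1,2,3,4}  [new]
{0,1,2} --x--> {0,1,2}  [seen]
{0,1,2} --y--> {0,1,2,3,4}  [seen]
{0,1,2,3,4} --x--> {0,1,2}  [seen]
{0,1,2,3,4} --y--> {0,1,2,3,4}  [seen]
Reachable DFA states: {0}, {0,1,2}, {0,1,2,3,4}.
Accepting DFA states (contain an NFA accepting state): {0,1,2}, {0,1,2,3,4}.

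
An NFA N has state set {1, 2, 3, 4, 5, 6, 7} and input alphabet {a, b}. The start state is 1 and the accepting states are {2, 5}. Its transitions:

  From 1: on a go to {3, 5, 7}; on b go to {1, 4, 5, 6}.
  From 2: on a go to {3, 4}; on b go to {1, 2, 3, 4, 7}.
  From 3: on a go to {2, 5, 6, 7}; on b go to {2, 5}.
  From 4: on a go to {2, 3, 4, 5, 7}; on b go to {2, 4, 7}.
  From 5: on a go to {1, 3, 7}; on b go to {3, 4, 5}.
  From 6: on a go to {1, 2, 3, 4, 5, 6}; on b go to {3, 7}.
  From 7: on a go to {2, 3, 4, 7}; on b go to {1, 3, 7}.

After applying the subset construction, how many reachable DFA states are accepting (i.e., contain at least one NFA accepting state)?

Start state of the DFA: {1}.
{1} --a--> {3, 5, 7}  [new]
{1} --b--> {1, 4, 5, 6}  [new]
{3, 5, 7} --a--> {1, 2, 3, 4, 5, 6, 7}  [new]
{3, 5, 7} --b--> {1, 2, 3, 4, 5, 7}  [new]
{1, 4, 5, 6} --a--> {1, 2, 3, 4, 5, 6, 7}  [seen]
{1, 4, 5, 6} --b--> {1, 2, 3, 4, 5, 6, 7}  [seen]
{1, 2, 3, 4, 5, 6, 7} --a--> {1, 2, 3, 4, 5, 6, 7}  [seen]
{1, 2, 3, 4, 5, 6, 7} --b--> {1, 2, 3, 4, 5, 6, 7}  [seen]
{1, 2, 3, 4, 5, 7} --a--> {1, 2, 3, 4, 5, 6, 7}  [seen]
{1, 2, 3, 4, 5, 7} --b--> {1, 2, 3, 4, 5, 6, 7}  [seen]
Reachable DFA states: {1}, {3, 5, 7}, {1, 4, 5, 6}, {1, 2, 3, 4, 5, 6, 7}, {1, 2, 3, 4, 5, 7}.
Accepting DFA states (contain an NFA accepting state): {3, 5, 7}, {1, 4, 5, 6}, {1, 2, 3, 4, 5, 6, 7}, {1, 2, 3, 4, 5, 7}.

4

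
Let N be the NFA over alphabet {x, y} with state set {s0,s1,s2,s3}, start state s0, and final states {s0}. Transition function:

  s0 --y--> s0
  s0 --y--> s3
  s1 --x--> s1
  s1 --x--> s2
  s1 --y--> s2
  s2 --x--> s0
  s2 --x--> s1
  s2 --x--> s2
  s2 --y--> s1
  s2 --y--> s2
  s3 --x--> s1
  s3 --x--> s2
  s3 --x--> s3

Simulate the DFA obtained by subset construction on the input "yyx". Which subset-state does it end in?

Start: {s0}.
δ(s0,y) = {s0,s3}.
Union: {s0,s3}.
After y: {s0,s3}.
δ(s0,y) = {s0,s3}; δ(s3,y) = ∅.
Union: {s0,s3}.
After y: {s0,s3}.
δ(s0,x) = ∅; δ(s3,x) = {s1,s2,s3}.
Union: {s1,s2,s3}.
After x: {s1,s2,s3}.

{s1,s2,s3}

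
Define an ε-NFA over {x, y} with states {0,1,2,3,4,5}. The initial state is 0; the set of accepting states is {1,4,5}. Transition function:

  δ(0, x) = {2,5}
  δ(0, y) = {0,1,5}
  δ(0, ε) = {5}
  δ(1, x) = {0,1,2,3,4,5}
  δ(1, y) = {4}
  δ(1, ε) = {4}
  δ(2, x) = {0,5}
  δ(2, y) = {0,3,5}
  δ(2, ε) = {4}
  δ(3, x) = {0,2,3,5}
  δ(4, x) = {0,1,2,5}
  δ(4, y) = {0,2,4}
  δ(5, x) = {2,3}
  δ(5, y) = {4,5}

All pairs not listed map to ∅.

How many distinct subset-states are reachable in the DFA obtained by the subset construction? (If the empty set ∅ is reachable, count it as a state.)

6

Start state of the DFA: {0,5} (ε-closure of the NFA start).
{0,5} --x--> {2,3,4,5}  [new]
{0,5} --y--> {0,1,4,5}  [new]
{2,3,4,5} --x--> {0,1,2,3,4,5}  [new]
{2,3,4,5} --y--> {0,2,3,4,5}  [new]
{0,1,4,5} --x--> {0,1,2,3,4,5}  [seen]
{0,1,4,5} --y--> {0,1,2,4,5}  [new]
{0,1,2,3,4,5} --x--> {0,1,2,3,4,5}  [seen]
{0,1,2,3,4,5} --y--> {0,1,2,3,4,5}  [seen]
{0,2,3,4,5} --x--> {0,1,2,3,4,5}  [seen]
{0,2,3,4,5} --y--> {0,1,2,3,4,5}  [seen]
{0,1,2,4,5} --x--> {0,1,2,3,4,5}  [seen]
{0,1,2,4,5} --y--> {0,1,2,3,4,5}  [seen]
Reachable DFA states: {0,5}, {2,3,4,5}, {0,1,4,5}, {0,1,2,3,4,5}, {0,2,3,4,5}, {0,1,2,4,5}.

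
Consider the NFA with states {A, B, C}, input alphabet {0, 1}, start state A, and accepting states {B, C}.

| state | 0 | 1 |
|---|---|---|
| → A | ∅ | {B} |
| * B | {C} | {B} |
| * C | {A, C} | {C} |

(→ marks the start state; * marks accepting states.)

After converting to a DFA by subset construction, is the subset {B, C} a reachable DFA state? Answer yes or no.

Start state of the DFA: {A}.
{A} --0--> ∅  [new]
{A} --1--> {B}  [new]
∅ --0--> ∅  [seen]
∅ --1--> ∅  [seen]
{B} --0--> {C}  [new]
{B} --1--> {B}  [seen]
{C} --0--> {A, C}  [new]
{C} --1--> {C}  [seen]
{A, C} --0--> {A, C}  [seen]
{A, C} --1--> {B, C}  [new]
{B, C} --0--> {A, C}  [seen]
{B, C} --1--> {B, C}  [seen]
Reachable DFA states: {A}, ∅, {B}, {C}, {A, C}, {B, C}.
{B, C} is among them.

yes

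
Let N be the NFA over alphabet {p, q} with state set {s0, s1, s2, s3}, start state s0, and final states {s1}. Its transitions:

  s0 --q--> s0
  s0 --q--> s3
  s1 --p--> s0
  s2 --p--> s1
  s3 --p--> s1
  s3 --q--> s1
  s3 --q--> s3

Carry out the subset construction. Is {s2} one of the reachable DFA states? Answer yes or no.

Start state of the DFA: {s0}.
{s0} --p--> ∅  [new]
{s0} --q--> {s0, s3}  [new]
∅ --p--> ∅  [seen]
∅ --q--> ∅  [seen]
{s0, s3} --p--> {s1}  [new]
{s0, s3} --q--> {s0, s1, s3}  [new]
{s1} --p--> {s0}  [seen]
{s1} --q--> ∅  [seen]
{s0, s1, s3} --p--> {s0, s1}  [new]
{s0, s1, s3} --q--> {s0, s1, s3}  [seen]
{s0, s1} --p--> {s0}  [seen]
{s0, s1} --q--> {s0, s3}  [seen]
Reachable DFA states: {s0}, ∅, {s0, s3}, {s1}, {s0, s1, s3}, {s0, s1}.
{s2} is not among them.

no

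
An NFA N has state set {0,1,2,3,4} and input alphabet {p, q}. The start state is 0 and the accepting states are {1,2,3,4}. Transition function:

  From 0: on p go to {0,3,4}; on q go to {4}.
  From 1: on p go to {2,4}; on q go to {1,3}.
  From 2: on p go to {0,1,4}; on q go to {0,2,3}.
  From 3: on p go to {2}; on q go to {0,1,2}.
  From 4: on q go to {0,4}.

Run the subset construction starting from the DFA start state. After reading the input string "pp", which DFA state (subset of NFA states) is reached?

{0,2,3,4}

Start: {0}.
δ(0,p) = {0,3,4}.
Union: {0,3,4}.
After p: {0,3,4}.
δ(0,p) = {0,3,4}; δ(3,p) = {2}; δ(4,p) = ∅.
Union: {0,2,3,4}.
After p: {0,2,3,4}.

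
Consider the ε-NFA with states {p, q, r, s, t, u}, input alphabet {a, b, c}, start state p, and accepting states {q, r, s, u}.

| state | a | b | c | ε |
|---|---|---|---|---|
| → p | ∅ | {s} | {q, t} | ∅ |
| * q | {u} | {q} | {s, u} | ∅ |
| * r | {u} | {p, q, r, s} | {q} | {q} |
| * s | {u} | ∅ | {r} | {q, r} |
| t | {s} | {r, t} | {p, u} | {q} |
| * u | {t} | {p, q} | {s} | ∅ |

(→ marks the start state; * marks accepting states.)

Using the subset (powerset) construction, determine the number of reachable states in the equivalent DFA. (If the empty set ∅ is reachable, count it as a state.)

15

Start state of the DFA: {p} (ε-closure of the NFA start).
{p} --a--> ∅  [new]
{p} --b--> {q, r, s}  [new]
{p} --c--> {q, t}  [new]
∅ --a--> ∅  [seen]
∅ --b--> ∅  [seen]
∅ --c--> ∅  [seen]
{q, r, s} --a--> {u}  [new]
{q, r, s} --b--> {p, q, r, s}  [new]
{q, r, s} --c--> {q, r, s, u}  [new]
{q, t} --a--> {q, r, s, u}  [seen]
{q, t} --b--> {q, r, t}  [new]
{q, t} --c--> {p, q, r, s, u}  [new]
{u} --a--> {q, t}  [seen]
{u} --b--> {p, q}  [new]
{u} --c--> {q, r, s}  [seen]
{p, q, r, s} --a--> {u}  [seen]
{p, q, r, s} --b--> {p, q, r, s}  [seen]
{p, q, r, s} --c--> {q, r, s, t, u}  [new]
{q, r, s, u} --a--> {q, t, u}  [new]
{q, r, s, u} --b--> {p, q, r, s}  [seen]
{q, r, s, u} --c--> {q, r, s, u}  [seen]
{q, r, t} --a--> {q, r, s, u}  [seen]
{q, r, t} --b--> {p, q, r, s, t}  [new]
{q, r, t} --c--> {p, q, r, s, u}  [seen]
{p, q, r, s, u} --a--> {q, t, u}  [seen]
{p, q, r, s, u} --b--> {p, q, r, s}  [seen]
{p, q, r, s, u} --c--> {q, r, s, t, u}  [seen]
{p, q} --a--> {u}  [seen]
{p, q} --b--> {q, r, s}  [seen]
{p, q} --c--> {q, r, s, t, u}  [seen]
{q, r, s, t, u} --a--> {q, r, s, t, u}  [seen]
{q, r, s, t, u} --b--> {p, q, r, s, t}  [seen]
{q, r, s, t, u} --c--> {p, q, r, s, u}  [seen]
{q, t, u} --a--> {q, r, s, t, u}  [seen]
{q, t, u} --b--> {p, q, r, t}  [new]
{q, t, u} --c--> {p, q, r, s, u}  [seen]
{p, q, r, s, t} --a--> {q, r, s, u}  [seen]
{p, q, r, s, t} --b--> {p, q, r, s, t}  [seen]
{p, q, r, s, t} --c--> {p, q, r, s, t, u}  [new]
{p, q, r, t} --a--> {q, r, s, u}  [seen]
{p, q, r, t} --b--> {p, q, r, s, t}  [seen]
{p, q, r, t} --c--> {p, q, r, s, t, u}  [seen]
{p, q, r, s, t, u} --a--> {q, r, s, t, u}  [seen]
{p, q, r, s, t, u} --b--> {p, q, r, s, t}  [seen]
{p, q, r, s, t, u} --c--> {p, q, r, s, t, u}  [seen]
Reachable DFA states: {p}, ∅, {q, r, s}, {q, t}, {u}, {p, q, r, s}, {q, r, s, u}, {q, r, t}, {p, q, r, s, u}, {p, q}, {q, r, s, t, u}, {q, t, u}, {p, q, r, s, t}, {p, q, r, t}, {p, q, r, s, t, u}.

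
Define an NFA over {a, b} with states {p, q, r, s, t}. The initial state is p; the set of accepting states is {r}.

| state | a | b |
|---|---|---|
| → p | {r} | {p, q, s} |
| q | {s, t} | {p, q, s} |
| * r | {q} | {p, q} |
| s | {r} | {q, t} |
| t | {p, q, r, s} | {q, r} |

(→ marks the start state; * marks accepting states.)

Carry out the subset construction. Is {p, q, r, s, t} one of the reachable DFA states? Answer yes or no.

Start state of the DFA: {p}.
{p} --a--> {r}  [new]
{p} --b--> {p, q, s}  [new]
{r} --a--> {q}  [new]
{r} --b--> {p, q}  [new]
{p, q, s} --a--> {r, s, t}  [new]
{p, q, s} --b--> {p, q, s, t}  [new]
{q} --a--> {s, t}  [new]
{q} --b--> {p, q, s}  [seen]
{p, q} --a--> {r, s, t}  [seen]
{p, q} --b--> {p, q, s}  [seen]
{r, s, t} --a--> {p, q, r, s}  [new]
{r, s, t} --b--> {p, q, r, t}  [new]
{p, q, s, t} --a--> {p, q, r, s, t}  [new]
{p, q, s, t} --b--> {p, q, r, s, t}  [seen]
{s, t} --a--> {p, q, r, s}  [seen]
{s, t} --b--> {q, r, t}  [new]
{p, q, r, s} --a--> {q, r, s, t}  [new]
{p, q, r, s} --b--> {p, q, s, t}  [seen]
{p, q, r, t} --a--> {p, q, r, s, t}  [seen]
{p, q, r, t} --b--> {p, q, r, s}  [seen]
{p, q, r, s, t} --a--> {p, q, r, s, t}  [seen]
{p, q, r, s, t} --b--> {p, q, r, s, t}  [seen]
{q, r, t} --a--> {p, q, r, s, t}  [seen]
{q, r, t} --b--> {p, q, r, s}  [seen]
{q, r, s, t} --a--> {p, q, r, s, t}  [seen]
{q, r, s, t} --b--> {p, q, r, s, t}  [seen]
Reachable DFA states: {p}, {r}, {p, q, s}, {q}, {p, q}, {r, s, t}, {p, q, s, t}, {s, t}, {p, q, r, s}, {p, q, r, t}, {p, q, r, s, t}, {q, r, t}, {q, r, s, t}.
{p, q, r, s, t} is among them.

yes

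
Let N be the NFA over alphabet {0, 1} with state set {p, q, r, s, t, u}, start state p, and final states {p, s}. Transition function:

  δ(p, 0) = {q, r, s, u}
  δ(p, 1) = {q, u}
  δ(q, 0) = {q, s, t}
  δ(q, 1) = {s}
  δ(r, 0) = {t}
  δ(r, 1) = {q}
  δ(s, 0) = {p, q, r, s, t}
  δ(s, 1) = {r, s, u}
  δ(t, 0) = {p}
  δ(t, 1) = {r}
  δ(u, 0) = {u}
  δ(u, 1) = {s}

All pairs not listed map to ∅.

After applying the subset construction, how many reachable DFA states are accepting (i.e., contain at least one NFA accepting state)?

Start state of the DFA: {p}.
{p} --0--> {q, r, s, u}  [new]
{p} --1--> {q, u}  [new]
{q, r, s, u} --0--> {p, q, r, s, t, u}  [new]
{q, r, s, u} --1--> {q, r, s, u}  [seen]
{q, u} --0--> {q, s, t, u}  [new]
{q, u} --1--> {s}  [new]
{p, q, r, s, t, u} --0--> {p, q, r, s, t, u}  [seen]
{p, q, r, s, t, u} --1--> {q, r, s, u}  [seen]
{q, s, t, u} --0--> {p, q, r, s, t, u}  [seen]
{q, s, t, u} --1--> {r, s, u}  [new]
{s} --0--> {p, q, r, s, t}  [new]
{s} --1--> {r, s, u}  [seen]
{r, s, u} --0--> {p, q, r, s, t, u}  [seen]
{r, s, u} --1--> {q, r, s, u}  [seen]
{p, q, r, s, t} --0--> {p, q, r, s, t, u}  [seen]
{p, q, r, s, t} --1--> {q, r, s, u}  [seen]
Reachable DFA states: {p}, {q, r, s, u}, {q, u}, {p, q, r, s, t, u}, {q, s, t, u}, {s}, {r, s, u}, {p, q, r, s, t}.
Accepting DFA states (contain an NFA accepting state): {p}, {q, r, s, u}, {p, q, r, s, t, u}, {q, s, t, u}, {s}, {r, s, u}, {p, q, r, s, t}.

7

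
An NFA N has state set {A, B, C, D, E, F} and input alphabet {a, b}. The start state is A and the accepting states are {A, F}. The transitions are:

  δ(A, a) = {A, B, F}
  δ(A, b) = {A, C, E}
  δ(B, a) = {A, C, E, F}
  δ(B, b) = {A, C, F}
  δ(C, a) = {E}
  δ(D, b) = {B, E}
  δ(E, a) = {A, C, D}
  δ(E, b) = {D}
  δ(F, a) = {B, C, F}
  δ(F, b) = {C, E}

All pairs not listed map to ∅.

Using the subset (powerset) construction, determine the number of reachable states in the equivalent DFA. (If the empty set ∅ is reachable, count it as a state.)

9

Start state of the DFA: {A}.
{A} --a--> {A, B, F}  [new]
{A} --b--> {A, C, E}  [new]
{A, B, F} --a--> {A, B, C, E, F}  [new]
{A, B, F} --b--> {A, C, E, F}  [new]
{A, C, E} --a--> {A, B, C, D, E, F}  [new]
{A, C, E} --b--> {A, C, D, E}  [new]
{A, B, C, E, F} --a--> {A, B, C, D, E, F}  [seen]
{A, B, C, E, F} --b--> {A, C, D, E, F}  [new]
{A, C, E, F} --a--> {A, B, C, D, E, F}  [seen]
{A, C, E, F} --b--> {A, C, D, E}  [seen]
{A, B, C, D, E, F} --a--> {A, B, C, D, E, F}  [seen]
{A, B, C, D, E, F} --b--> {A, B, C, D, E, F}  [seen]
{A, C, D, E} --a--> {A, B, C, D, E, F}  [seen]
{A, C, D, E} --b--> {A, B, C, D, E}  [new]
{A, C, D, E, F} --a--> {A, B, C, D, E, F}  [seen]
{A, C, D, E, F} --b--> {A, B, C, D, E}  [seen]
{A, B, C, D, E} --a--> {A, B, C, D, E, F}  [seen]
{A, B, C, D, E} --b--> {A, B, C, D, E, F}  [seen]
Reachable DFA states: {A}, {A, B, F}, {A, C, E}, {A, B, C, E, F}, {A, C, E, F}, {A, B, C, D, E, F}, {A, C, D, E}, {A, C, D, E, F}, {A, B, C, D, E}.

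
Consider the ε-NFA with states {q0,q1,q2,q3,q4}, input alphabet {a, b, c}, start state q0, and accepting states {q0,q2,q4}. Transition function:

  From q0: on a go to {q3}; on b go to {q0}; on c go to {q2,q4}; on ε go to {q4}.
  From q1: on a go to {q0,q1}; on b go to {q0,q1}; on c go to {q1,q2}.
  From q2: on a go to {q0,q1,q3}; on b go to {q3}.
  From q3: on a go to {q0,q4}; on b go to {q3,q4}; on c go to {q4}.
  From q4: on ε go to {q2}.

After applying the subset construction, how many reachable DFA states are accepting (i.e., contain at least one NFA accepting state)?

Start state of the DFA: {q0,q2,q4} (ε-closure of the NFA start).
{q0,q2,q4} --a--> {q0,q1,q2,q3,q4}  [new]
{q0,q2,q4} --b--> {q0,q2,q3,q4}  [new]
{q0,q2,q4} --c--> {q2,q4}  [new]
{q0,q1,q2,q3,q4} --a--> {q0,q1,q2,q3,q4}  [seen]
{q0,q1,q2,q3,q4} --b--> {q0,q1,q2,q3,q4}  [seen]
{q0,q1,q2,q3,q4} --c--> {q1,q2,q4}  [new]
{q0,q2,q3,q4} --a--> {q0,q1,q2,q3,q4}  [seen]
{q0,q2,q3,q4} --b--> {q0,q2,q3,q4}  [seen]
{q0,q2,q3,q4} --c--> {q2,q4}  [seen]
{q2,q4} --a--> {q0,q1,q2,q3,q4}  [seen]
{q2,q4} --b--> {q3}  [new]
{q2,q4} --c--> ∅  [new]
{q1,q2,q4} --a--> {q0,q1,q2,q3,q4}  [seen]
{q1,q2,q4} --b--> {q0,q1,q2,q3,q4}  [seen]
{q1,q2,q4} --c--> {q1,q2}  [new]
{q3} --a--> {q0,q2,q4}  [seen]
{q3} --b--> {q2,q3,q4}  [new]
{q3} --c--> {q2,q4}  [seen]
∅ --a--> ∅  [seen]
∅ --b--> ∅  [seen]
∅ --c--> ∅  [seen]
{q1,q2} --a--> {q0,q1,q2,q3,q4}  [seen]
{q1,q2} --b--> {q0,q1,q2,q3,q4}  [seen]
{q1,q2} --c--> {q1,q2}  [seen]
{q2,q3,q4} --a--> {q0,q1,q2,q3,q4}  [seen]
{q2,q3,q4} --b--> {q2,q3,q4}  [seen]
{q2,q3,q4} --c--> {q2,q4}  [seen]
Reachable DFA states: {q0,q2,q4}, {q0,q1,q2,q3,q4}, {q0,q2,q3,q4}, {q2,q4}, {q1,q2,q4}, {q3}, ∅, {q1,q2}, {q2,q3,q4}.
Accepting DFA states (contain an NFA accepting state): {q0,q2,q4}, {q0,q1,q2,q3,q4}, {q0,q2,q3,q4}, {q2,q4}, {q1,q2,q4}, {q1,q2}, {q2,q3,q4}.

7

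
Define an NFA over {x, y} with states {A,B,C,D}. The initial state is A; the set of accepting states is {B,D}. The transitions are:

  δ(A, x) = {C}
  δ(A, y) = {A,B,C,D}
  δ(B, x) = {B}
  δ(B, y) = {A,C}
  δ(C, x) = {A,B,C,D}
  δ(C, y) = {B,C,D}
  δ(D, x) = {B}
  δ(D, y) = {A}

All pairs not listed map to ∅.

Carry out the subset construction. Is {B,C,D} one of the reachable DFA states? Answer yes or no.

yes

Start state of the DFA: {A}.
{A} --x--> {C}  [new]
{A} --y--> {A,B,C,D}  [new]
{C} --x--> {A,B,C,D}  [seen]
{C} --y--> {B,C,D}  [new]
{A,B,C,D} --x--> {A,B,C,D}  [seen]
{A,B,C,D} --y--> {A,B,C,D}  [seen]
{B,C,D} --x--> {A,B,C,D}  [seen]
{B,C,D} --y--> {A,B,C,D}  [seen]
Reachable DFA states: {A}, {C}, {A,B,C,D}, {B,C,D}.
{B,C,D} is among them.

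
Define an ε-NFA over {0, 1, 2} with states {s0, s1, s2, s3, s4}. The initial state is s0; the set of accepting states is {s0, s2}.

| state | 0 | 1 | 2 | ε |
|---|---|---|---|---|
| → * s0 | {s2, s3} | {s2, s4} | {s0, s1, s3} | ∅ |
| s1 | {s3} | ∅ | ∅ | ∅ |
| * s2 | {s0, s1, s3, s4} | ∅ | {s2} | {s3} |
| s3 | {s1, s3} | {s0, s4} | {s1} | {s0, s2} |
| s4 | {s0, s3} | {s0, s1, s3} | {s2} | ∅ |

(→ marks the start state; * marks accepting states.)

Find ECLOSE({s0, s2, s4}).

{s0, s2, s3, s4}

Begin with {s0, s2, s4}.
s2 →ε {s3}; add s3.
ε-closure = {s0, s2, s3, s4}.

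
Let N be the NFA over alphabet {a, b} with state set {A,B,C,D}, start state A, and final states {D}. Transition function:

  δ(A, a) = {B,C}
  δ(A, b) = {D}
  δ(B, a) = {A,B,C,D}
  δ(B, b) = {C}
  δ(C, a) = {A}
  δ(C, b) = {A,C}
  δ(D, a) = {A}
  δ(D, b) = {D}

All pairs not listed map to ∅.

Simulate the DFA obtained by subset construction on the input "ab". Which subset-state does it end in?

Start: {A}.
δ(A,a) = {B,C}.
Union: {B,C}.
After a: {B,C}.
δ(B,b) = {C}; δ(C,b) = {A,C}.
Union: {A,C}.
After b: {A,C}.

{A,C}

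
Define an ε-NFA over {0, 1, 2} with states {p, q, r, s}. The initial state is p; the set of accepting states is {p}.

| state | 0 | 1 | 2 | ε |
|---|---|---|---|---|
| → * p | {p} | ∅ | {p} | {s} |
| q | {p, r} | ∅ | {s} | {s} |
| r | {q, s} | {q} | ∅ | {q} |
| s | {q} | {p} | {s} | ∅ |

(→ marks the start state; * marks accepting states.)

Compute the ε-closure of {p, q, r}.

{p, q, r, s}

Begin with {p, q, r}.
p →ε {s}; add s.
ε-closure = {p, q, r, s}.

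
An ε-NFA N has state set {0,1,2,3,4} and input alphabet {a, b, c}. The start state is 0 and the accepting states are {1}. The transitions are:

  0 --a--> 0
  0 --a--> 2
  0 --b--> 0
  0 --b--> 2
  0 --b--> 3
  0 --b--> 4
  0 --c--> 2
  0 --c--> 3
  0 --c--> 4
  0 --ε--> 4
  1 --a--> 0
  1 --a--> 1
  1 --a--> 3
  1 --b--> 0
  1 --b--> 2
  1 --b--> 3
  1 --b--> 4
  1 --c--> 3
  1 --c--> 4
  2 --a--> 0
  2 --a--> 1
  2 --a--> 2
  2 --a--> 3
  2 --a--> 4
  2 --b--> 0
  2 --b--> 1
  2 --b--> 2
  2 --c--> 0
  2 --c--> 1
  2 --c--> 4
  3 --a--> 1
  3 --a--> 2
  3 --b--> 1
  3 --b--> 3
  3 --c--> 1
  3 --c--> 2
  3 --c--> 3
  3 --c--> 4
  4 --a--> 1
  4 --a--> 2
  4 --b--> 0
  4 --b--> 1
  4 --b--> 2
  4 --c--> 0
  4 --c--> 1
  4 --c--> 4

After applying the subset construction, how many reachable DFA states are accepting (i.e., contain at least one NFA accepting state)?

Start state of the DFA: {0,4} (ε-closure of the NFA start).
{0,4} --a--> {0,1,2,4}  [new]
{0,4} --b--> {0,1,2,3,4}  [new]
{0,4} --c--> {0,1,2,3,4}  [seen]
{0,1,2,4} --a--> {0,1,2,3,4}  [seen]
{0,1,2,4} --b--> {0,1,2,3,4}  [seen]
{0,1,2,4} --c--> {0,1,2,3,4}  [seen]
{0,1,2,3,4} --a--> {0,1,2,3,4}  [seen]
{0,1,2,3,4} --b--> {0,1,2,3,4}  [seen]
{0,1,2,3,4} --c--> {0,1,2,3,4}  [seen]
Reachable DFA states: {0,4}, {0,1,2,4}, {0,1,2,3,4}.
Accepting DFA states (contain an NFA accepting state): {0,1,2,4}, {0,1,2,3,4}.

2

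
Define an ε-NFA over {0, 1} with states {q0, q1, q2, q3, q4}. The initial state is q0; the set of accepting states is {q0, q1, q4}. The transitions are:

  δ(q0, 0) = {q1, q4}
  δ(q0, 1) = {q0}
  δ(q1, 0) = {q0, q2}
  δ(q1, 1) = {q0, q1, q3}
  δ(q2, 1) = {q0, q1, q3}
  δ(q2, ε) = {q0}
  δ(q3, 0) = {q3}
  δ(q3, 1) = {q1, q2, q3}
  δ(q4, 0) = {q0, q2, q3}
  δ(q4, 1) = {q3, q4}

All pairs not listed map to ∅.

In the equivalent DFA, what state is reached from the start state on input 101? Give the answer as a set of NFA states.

Start: {q0}.
δ(q0,1) = {q0}.
Union: {q0}.
After 1: {q0}.
δ(q0,0) = {q1, q4}.
Union: {q1, q4}.
After 0: {q1, q4}.
δ(q1,1) = {q0, q1, q3}; δ(q4,1) = {q3, q4}.
Union: {q0, q1, q3, q4}.
After 1: {q0, q1, q3, q4}.

{q0, q1, q3, q4}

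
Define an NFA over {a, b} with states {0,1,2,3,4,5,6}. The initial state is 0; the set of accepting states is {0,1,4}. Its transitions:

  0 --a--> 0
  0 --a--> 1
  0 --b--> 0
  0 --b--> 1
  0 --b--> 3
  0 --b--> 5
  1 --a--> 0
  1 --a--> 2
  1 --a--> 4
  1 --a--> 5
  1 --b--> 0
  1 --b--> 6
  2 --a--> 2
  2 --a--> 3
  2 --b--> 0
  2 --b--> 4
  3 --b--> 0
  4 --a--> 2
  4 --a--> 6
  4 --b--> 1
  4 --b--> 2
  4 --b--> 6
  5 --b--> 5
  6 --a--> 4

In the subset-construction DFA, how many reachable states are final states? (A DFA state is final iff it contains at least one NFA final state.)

6

Start state of the DFA: {0}.
{0} --a--> {0,1}  [new]
{0} --b--> {0,1,3,5}  [new]
{0,1} --a--> {0,1,2,4,5}  [new]
{0,1} --b--> {0,1,3,5,6}  [new]
{0,1,3,5} --a--> {0,1,2,4,5}  [seen]
{0,1,3,5} --b--> {0,1,3,5,6}  [seen]
{0,1,2,4,5} --a--> {0,1,2,3,4,5,6}  [new]
{0,1,2,4,5} --b--> {0,1,2,3,4,5,6}  [seen]
{0,1,3,5,6} --a--> {0,1,2,4,5}  [seen]
{0,1,3,5,6} --b--> {0,1,3,5,6}  [seen]
{0,1,2,3,4,5,6} --a--> {0,1,2,3,4,5,6}  [seen]
{0,1,2,3,4,5,6} --b--> {0,1,2,3,4,5,6}  [seen]
Reachable DFA states: {0}, {0,1}, {0,1,3,5}, {0,1,2,4,5}, {0,1,3,5,6}, {0,1,2,3,4,5,6}.
Accepting DFA states (contain an NFA accepting state): {0}, {0,1}, {0,1,3,5}, {0,1,2,4,5}, {0,1,3,5,6}, {0,1,2,3,4,5,6}.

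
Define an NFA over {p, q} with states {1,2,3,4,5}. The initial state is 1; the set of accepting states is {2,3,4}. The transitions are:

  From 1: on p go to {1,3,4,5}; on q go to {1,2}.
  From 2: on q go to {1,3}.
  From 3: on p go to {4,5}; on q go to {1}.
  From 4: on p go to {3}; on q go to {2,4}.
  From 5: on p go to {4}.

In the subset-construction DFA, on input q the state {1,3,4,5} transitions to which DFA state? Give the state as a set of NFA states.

{1,2,4}

δ(1,q) = {1,2}; δ(3,q) = {1}; δ(4,q) = {2,4}; δ(5,q) = ∅.
Union: {1,2,4}.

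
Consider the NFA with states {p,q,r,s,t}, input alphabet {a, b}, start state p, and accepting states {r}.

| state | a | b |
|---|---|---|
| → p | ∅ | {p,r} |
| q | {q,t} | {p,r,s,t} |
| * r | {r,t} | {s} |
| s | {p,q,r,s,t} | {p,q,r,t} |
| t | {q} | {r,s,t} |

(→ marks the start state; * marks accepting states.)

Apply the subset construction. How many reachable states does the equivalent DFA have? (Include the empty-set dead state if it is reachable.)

9

Start state of the DFA: {p}.
{p} --a--> ∅  [new]
{p} --b--> {p,r}  [new]
∅ --a--> ∅  [seen]
∅ --b--> ∅  [seen]
{p,r} --a--> {r,t}  [new]
{p,r} --b--> {p,r,s}  [new]
{r,t} --a--> {q,r,t}  [new]
{r,t} --b--> {r,s,t}  [new]
{p,r,s} --a--> {p,q,r,s,t}  [new]
{p,r,s} --b--> {p,q,r,s,t}  [seen]
{q,r,t} --a--> {q,r,t}  [seen]
{q,r,t} --b--> {p,r,s,t}  [new]
{r,s,t} --a--> {p,q,r,s,t}  [seen]
{r,s,t} --b--> {p,q,r,s,t}  [seen]
{p,q,r,s,t} --a--> {p,q,r,s,t}  [seen]
{p,q,r,s,t} --b--> {p,q,r,s,t}  [seen]
{p,r,s,t} --a--> {p,q,r,s,t}  [seen]
{p,r,s,t} --b--> {p,q,r,s,t}  [seen]
Reachable DFA states: {p}, ∅, {p,r}, {r,t}, {p,r,s}, {q,r,t}, {r,s,t}, {p,q,r,s,t}, {p,r,s,t}.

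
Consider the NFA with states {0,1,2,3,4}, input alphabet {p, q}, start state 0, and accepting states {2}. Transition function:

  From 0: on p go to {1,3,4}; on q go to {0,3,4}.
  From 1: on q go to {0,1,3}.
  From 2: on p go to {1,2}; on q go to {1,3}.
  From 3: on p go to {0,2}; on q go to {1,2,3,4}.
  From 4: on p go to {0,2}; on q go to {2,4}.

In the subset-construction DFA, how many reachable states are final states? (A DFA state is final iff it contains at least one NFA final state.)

Start state of the DFA: {0}.
{0} --p--> {1,3,4}  [new]
{0} --q--> {0,3,4}  [new]
{1,3,4} --p--> {0,2}  [new]
{1,3,4} --q--> {0,1,2,3,4}  [new]
{0,3,4} --p--> {0,1,2,3,4}  [seen]
{0,3,4} --q--> {0,1,2,3,4}  [seen]
{0,2} --p--> {1,2,3,4}  [new]
{0,2} --q--> {0,1,3,4}  [new]
{0,1,2,3,4} --p--> {0,1,2,3,4}  [seen]
{0,1,2,3,4} --q--> {0,1,2,3,4}  [seen]
{1,2,3,4} --p--> {0,1,2}  [new]
{1,2,3,4} --q--> {0,1,2,3,4}  [seen]
{0,1,3,4} --p--> {0,1,2,3,4}  [seen]
{0,1,3,4} --q--> {0,1,2,3,4}  [seen]
{0,1,2} --p--> {1,2,3,4}  [seen]
{0,1,2} --q--> {0,1,3,4}  [seen]
Reachable DFA states: {0}, {1,3,4}, {0,3,4}, {0,2}, {0,1,2,3,4}, {1,2,3,4}, {0,1,3,4}, {0,1,2}.
Accepting DFA states (contain an NFA accepting state): {0,2}, {0,1,2,3,4}, {1,2,3,4}, {0,1,2}.

4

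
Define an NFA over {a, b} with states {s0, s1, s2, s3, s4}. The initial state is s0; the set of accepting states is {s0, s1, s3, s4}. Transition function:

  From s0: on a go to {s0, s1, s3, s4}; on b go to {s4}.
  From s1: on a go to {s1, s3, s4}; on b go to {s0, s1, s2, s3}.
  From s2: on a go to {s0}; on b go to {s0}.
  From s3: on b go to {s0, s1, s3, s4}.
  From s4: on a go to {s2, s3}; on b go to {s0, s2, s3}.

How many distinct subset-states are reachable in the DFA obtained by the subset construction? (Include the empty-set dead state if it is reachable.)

Start state of the DFA: {s0}.
{s0} --a--> {s0, s1, s3, s4}  [new]
{s0} --b--> {s4}  [new]
{s0, s1, s3, s4} --a--> {s0, s1, s2, s3, s4}  [new]
{s0, s1, s3, s4} --b--> {s0, s1, s2, s3, s4}  [seen]
{s4} --a--> {s2, s3}  [new]
{s4} --b--> {s0, s2, s3}  [new]
{s0, s1, s2, s3, s4} --a--> {s0, s1, s2, s3, s4}  [seen]
{s0, s1, s2, s3, s4} --b--> {s0, s1, s2, s3, s4}  [seen]
{s2, s3} --a--> {s0}  [seen]
{s2, s3} --b--> {s0, s1, s3, s4}  [seen]
{s0, s2, s3} --a--> {s0, s1, s3, s4}  [seen]
{s0, s2, s3} --b--> {s0, s1, s3, s4}  [seen]
Reachable DFA states: {s0}, {s0, s1, s3, s4}, {s4}, {s0, s1, s2, s3, s4}, {s2, s3}, {s0, s2, s3}.

6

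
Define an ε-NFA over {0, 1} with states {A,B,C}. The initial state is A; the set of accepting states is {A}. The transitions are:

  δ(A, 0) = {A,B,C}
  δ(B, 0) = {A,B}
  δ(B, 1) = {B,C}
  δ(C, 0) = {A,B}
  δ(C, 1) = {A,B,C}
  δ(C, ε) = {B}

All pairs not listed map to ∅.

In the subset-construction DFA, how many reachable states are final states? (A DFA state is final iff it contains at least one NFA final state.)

Start state of the DFA: {A} (ε-closure of the NFA start).
{A} --0--> {A,B,C}  [new]
{A} --1--> ∅  [new]
{A,B,C} --0--> {A,B,C}  [seen]
{A,B,C} --1--> {A,B,C}  [seen]
∅ --0--> ∅  [seen]
∅ --1--> ∅  [seen]
Reachable DFA states: {A}, {A,B,C}, ∅.
Accepting DFA states (contain an NFA accepting state): {A}, {A,B,C}.

2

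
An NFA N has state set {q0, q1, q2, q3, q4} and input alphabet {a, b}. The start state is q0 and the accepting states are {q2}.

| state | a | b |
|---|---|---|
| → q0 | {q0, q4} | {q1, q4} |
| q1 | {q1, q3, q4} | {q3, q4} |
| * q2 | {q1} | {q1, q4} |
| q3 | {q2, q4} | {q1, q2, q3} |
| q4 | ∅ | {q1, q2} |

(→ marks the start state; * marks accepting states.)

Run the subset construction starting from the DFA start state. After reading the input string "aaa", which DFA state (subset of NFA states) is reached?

Start: {q0}.
δ(q0,a) = {q0, q4}.
Union: {q0, q4}.
After a: {q0, q4}.
δ(q0,a) = {q0, q4}; δ(q4,a) = ∅.
Union: {q0, q4}.
After a: {q0, q4}.
δ(q0,a) = {q0, q4}; δ(q4,a) = ∅.
Union: {q0, q4}.
After a: {q0, q4}.

{q0, q4}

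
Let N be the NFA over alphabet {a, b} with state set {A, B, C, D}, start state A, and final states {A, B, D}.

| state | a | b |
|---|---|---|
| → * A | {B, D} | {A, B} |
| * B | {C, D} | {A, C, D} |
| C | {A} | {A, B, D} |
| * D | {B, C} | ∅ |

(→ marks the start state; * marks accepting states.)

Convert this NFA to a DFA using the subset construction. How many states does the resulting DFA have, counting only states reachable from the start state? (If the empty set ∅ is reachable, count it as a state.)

Start state of the DFA: {A}.
{A} --a--> {B, D}  [new]
{A} --b--> {A, B}  [new]
{B, D} --a--> {B, C, D}  [new]
{B, D} --b--> {A, C, D}  [new]
{A, B} --a--> {B, C, D}  [seen]
{A, B} --b--> {A, B, C, D}  [new]
{B, C, D} --a--> {A, B, C, D}  [seen]
{B, C, D} --b--> {A, B, C, D}  [seen]
{A, C, D} --a--> {A, B, C, D}  [seen]
{A, C, D} --b--> {A, B, D}  [new]
{A, B, C, D} --a--> {A, B, C, D}  [seen]
{A, B, C, D} --b--> {A, B, C, D}  [seen]
{A, B, D} --a--> {B, C, D}  [seen]
{A, B, D} --b--> {A, B, C, D}  [seen]
Reachable DFA states: {A}, {B, D}, {A, B}, {B, C, D}, {A, C, D}, {A, B, C, D}, {A, B, D}.

7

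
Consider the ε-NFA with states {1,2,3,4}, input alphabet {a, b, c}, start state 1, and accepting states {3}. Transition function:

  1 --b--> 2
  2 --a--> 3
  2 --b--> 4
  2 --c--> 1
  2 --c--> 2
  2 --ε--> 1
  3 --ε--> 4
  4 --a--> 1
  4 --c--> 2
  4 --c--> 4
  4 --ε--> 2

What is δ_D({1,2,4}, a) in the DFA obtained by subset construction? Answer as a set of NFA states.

{1,2,3,4}

δ(1,a) = ∅; δ(2,a) = {3}; δ(4,a) = {1}.
Union: {1,3}.
ε-closure gives {1,2,3,4}.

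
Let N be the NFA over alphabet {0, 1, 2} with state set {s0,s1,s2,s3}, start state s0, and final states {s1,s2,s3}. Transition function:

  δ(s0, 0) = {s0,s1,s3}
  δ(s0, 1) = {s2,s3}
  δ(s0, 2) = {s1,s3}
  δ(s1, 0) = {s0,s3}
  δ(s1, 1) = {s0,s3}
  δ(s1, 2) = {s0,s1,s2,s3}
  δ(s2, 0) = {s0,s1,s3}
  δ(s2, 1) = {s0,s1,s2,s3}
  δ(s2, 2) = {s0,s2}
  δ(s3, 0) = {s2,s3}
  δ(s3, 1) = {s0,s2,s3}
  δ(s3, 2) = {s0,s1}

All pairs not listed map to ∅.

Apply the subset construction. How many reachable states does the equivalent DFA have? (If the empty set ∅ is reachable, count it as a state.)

7

Start state of the DFA: {s0}.
{s0} --0--> {s0,s1,s3}  [new]
{s0} --1--> {s2,s3}  [new]
{s0} --2--> {s1,s3}  [new]
{s0,s1,s3} --0--> {s0,s1,s2,s3}  [new]
{s0,s1,s3} --1--> {s0,s2,s3}  [new]
{s0,s1,s3} --2--> {s0,s1,s2,s3}  [seen]
{s2,s3} --0--> {s0,s1,s2,s3}  [seen]
{s2,s3} --1--> {s0,s1,s2,s3}  [seen]
{s2,s3} --2--> {s0,s1,s2}  [new]
{s1,s3} --0--> {s0,s2,s3}  [seen]
{s1,s3} --1--> {s0,s2,s3}  [seen]
{s1,s3} --2--> {s0,s1,s2,s3}  [seen]
{s0,s1,s2,s3} --0--> {s0,s1,s2,s3}  [seen]
{s0,s1,s2,s3} --1--> {s0,s1,s2,s3}  [seen]
{s0,s1,s2,s3} --2--> {s0,s1,s2,s3}  [seen]
{s0,s2,s3} --0--> {s0,s1,s2,s3}  [seen]
{s0,s2,s3} --1--> {s0,s1,s2,s3}  [seen]
{s0,s2,s3} --2--> {s0,s1,s2,s3}  [seen]
{s0,s1,s2} --0--> {s0,s1,s3}  [seen]
{s0,s1,s2} --1--> {s0,s1,s2,s3}  [seen]
{s0,s1,s2} --2--> {s0,s1,s2,s3}  [seen]
Reachable DFA states: {s0}, {s0,s1,s3}, {s2,s3}, {s1,s3}, {s0,s1,s2,s3}, {s0,s2,s3}, {s0,s1,s2}.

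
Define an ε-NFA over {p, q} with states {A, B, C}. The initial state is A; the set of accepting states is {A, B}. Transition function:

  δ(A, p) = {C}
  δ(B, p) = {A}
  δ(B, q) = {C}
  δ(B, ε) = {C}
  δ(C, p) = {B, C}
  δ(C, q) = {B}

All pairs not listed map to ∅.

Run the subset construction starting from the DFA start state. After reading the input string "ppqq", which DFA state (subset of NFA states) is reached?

{B, C}

Start: {A}.
δ(A,p) = {C}.
Union: {C}.
After p: {C}.
δ(C,p) = {B, C}.
Union: {B, C}.
After p: {B, C}.
δ(B,q) = {C}; δ(C,q) = {B}.
Union: {B, C}.
After q: {B, C}.
δ(B,q) = {C}; δ(C,q) = {B}.
Union: {B, C}.
After q: {B, C}.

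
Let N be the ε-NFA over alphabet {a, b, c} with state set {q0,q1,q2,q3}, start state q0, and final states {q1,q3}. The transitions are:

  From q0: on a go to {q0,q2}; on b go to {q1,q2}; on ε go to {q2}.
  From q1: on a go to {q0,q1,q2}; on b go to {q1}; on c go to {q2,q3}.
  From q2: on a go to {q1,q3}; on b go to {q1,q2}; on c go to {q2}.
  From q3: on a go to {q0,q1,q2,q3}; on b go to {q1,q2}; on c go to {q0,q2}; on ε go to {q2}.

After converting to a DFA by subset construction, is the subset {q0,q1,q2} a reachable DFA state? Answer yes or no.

no

Start state of the DFA: {q0,q2} (ε-closure of the NFA start).
{q0,q2} --a--> {q0,q1,q2,q3}  [new]
{q0,q2} --b--> {q1,q2}  [new]
{q0,q2} --c--> {q2}  [new]
{q0,q1,q2,q3} --a--> {q0,q1,q2,q3}  [seen]
{q0,q1,q2,q3} --b--> {q1,q2}  [seen]
{q0,q1,q2,q3} --c--> {q0,q2,q3}  [new]
{q1,q2} --a--> {q0,q1,q2,q3}  [seen]
{q1,q2} --b--> {q1,q2}  [seen]
{q1,q2} --c--> {q2,q3}  [new]
{q2} --a--> {q1,q2,q3}  [new]
{q2} --b--> {q1,q2}  [seen]
{q2} --c--> {q2}  [seen]
{q0,q2,q3} --a--> {q0,q1,q2,q3}  [seen]
{q0,q2,q3} --b--> {q1,q2}  [seen]
{q0,q2,q3} --c--> {q0,q2}  [seen]
{q2,q3} --a--> {q0,q1,q2,q3}  [seen]
{q2,q3} --b--> {q1,q2}  [seen]
{q2,q3} --c--> {q0,q2}  [seen]
{q1,q2,q3} --a--> {q0,q1,q2,q3}  [seen]
{q1,q2,q3} --b--> {q1,q2}  [seen]
{q1,q2,q3} --c--> {q0,q2,q3}  [seen]
Reachable DFA states: {q0,q2}, {q0,q1,q2,q3}, {q1,q2}, {q2}, {q0,q2,q3}, {q2,q3}, {q1,q2,q3}.
{q0,q1,q2} is not among them.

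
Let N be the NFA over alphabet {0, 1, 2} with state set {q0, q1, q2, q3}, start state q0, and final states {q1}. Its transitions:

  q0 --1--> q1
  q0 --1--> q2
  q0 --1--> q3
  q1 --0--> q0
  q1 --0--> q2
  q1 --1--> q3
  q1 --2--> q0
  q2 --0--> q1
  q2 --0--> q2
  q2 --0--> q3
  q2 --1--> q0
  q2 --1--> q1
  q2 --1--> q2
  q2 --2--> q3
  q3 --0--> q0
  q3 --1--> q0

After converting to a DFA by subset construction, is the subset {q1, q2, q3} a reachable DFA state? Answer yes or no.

Start state of the DFA: {q0}.
{q0} --0--> ∅  [new]
{q0} --1--> {q1, q2, q3}  [new]
{q0} --2--> ∅  [seen]
∅ --0--> ∅  [seen]
∅ --1--> ∅  [seen]
∅ --2--> ∅  [seen]
{q1, q2, q3} --0--> {q0, q1, q2, q3}  [new]
{q1, q2, q3} --1--> {q0, q1, q2, q3}  [seen]
{q1, q2, q3} --2--> {q0, q3}  [new]
{q0, q1, q2, q3} --0--> {q0, q1, q2, q3}  [seen]
{q0, q1, q2, q3} --1--> {q0, q1, q2, q3}  [seen]
{q0, q1, q2, q3} --2--> {q0, q3}  [seen]
{q0, q3} --0--> {q0}  [seen]
{q0, q3} --1--> {q0, q1, q2, q3}  [seen]
{q0, q3} --2--> ∅  [seen]
Reachable DFA states: {q0}, ∅, {q1, q2, q3}, {q0, q1, q2, q3}, {q0, q3}.
{q1, q2, q3} is among them.

yes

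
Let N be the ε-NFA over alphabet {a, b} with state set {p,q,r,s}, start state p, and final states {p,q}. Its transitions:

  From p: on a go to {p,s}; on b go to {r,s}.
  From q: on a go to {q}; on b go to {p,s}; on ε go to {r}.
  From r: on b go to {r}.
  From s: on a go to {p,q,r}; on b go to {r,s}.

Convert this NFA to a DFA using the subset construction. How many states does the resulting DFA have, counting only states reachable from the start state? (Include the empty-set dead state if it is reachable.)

6

Start state of the DFA: {p} (ε-closure of the NFA start).
{p} --a--> {p,s}  [new]
{p} --b--> {r,s}  [new]
{p,s} --a--> {p,q,r,s}  [new]
{p,s} --b--> {r,s}  [seen]
{r,s} --a--> {p,q,r}  [new]
{r,s} --b--> {r,s}  [seen]
{p,q,r,s} --a--> {p,q,r,s}  [seen]
{p,q,r,s} --b--> {p,r,s}  [new]
{p,q,r} --a--> {p,q,r,s}  [seen]
{p,q,r} --b--> {p,r,s}  [seen]
{p,r,s} --a--> {p,q,r,s}  [seen]
{p,r,s} --b--> {r,s}  [seen]
Reachable DFA states: {p}, {p,s}, {r,s}, {p,q,r,s}, {p,q,r}, {p,r,s}.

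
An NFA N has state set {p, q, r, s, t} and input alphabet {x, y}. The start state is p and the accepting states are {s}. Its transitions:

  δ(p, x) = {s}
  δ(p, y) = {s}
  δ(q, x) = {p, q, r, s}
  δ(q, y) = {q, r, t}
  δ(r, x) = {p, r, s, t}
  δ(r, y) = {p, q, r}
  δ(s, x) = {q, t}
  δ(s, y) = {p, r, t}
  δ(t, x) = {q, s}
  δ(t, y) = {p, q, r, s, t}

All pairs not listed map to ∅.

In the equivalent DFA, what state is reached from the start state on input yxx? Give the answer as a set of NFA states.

Start: {p}.
δ(p,y) = {s}.
Union: {s}.
After y: {s}.
δ(s,x) = {q, t}.
Union: {q, t}.
After x: {q, t}.
δ(q,x) = {p, q, r, s}; δ(t,x) = {q, s}.
Union: {p, q, r, s}.
After x: {p, q, r, s}.

{p, q, r, s}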